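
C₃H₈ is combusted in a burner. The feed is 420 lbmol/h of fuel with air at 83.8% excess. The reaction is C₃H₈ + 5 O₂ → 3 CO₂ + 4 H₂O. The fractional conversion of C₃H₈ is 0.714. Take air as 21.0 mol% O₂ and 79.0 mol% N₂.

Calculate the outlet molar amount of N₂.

14500 lbmol/h

Stoichiometric O₂ = 5 × 420 = 2100 lbmol/h; O₂ fed = 2100 × 1.838 = 3860 lbmol/h.
N₂ fed = 3860 × 79/21 = 14520 lbmol/h.
Fuel reacted = 0.714 × 420 → ξ = 299.9 lbmol/h.
Outlet (n = n₀ + ν ξ):
  C₃H₈: 420 − 1(299.9) = 120.1
  O₂: 3860 − 5(299.9) = 2360
  N₂: 14520 (inert)
  CO₂: 0 + 3(299.9) = 899.6
  H₂O: 0 + 4(299.9) = 1200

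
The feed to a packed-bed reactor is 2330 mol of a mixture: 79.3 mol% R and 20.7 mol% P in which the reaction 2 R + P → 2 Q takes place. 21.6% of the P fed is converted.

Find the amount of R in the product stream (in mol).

1640 mol

P reacted = 0.216 × 482.3 = 104.2 mol; ν_P = −1, so ξ = 104.2/1 = 104.2 mol.
Outlet amounts (n = n₀ + ν ξ):
  R: 1848 − 2(104.2) = 1639
  P: 482.3 − 1(104.2) = 378.1
  Q: 0 + 2(104.2) = 208.4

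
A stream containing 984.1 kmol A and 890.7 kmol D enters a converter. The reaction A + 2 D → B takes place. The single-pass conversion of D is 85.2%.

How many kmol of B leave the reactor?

D reacted = 0.852 × 890.7 = 758.9 kmol; ν_D = −2, so ξ = 758.9/2 = 379.4 kmol.
Outlet amounts (n = n₀ + ν ξ):
  A: 984.1 − 1(379.4) = 604.7
  D: 890.7 − 2(379.4) = 131.8
  B: 0 + 1(379.4) = 379.4

379 kmol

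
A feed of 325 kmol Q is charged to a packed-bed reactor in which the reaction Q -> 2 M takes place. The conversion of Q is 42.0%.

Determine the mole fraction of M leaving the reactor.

Q reacted = 0.42 × 325 = 136.5 kmol; ν_Q = −1, so ξ = 136.5/1 = 136.5 kmol.
Outlet amounts (n = n₀ + ν ξ):
  Q: 325 − 1(136.5) = 188.5
  M: 0 + 2(136.5) = 273
Total out = 461.5 kmol; y_M = 273 / 461.5 = 0.5915.

0.592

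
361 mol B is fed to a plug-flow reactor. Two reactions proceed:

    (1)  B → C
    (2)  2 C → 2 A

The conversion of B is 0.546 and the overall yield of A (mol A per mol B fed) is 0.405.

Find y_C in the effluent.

Conversion of B: B consumed = 1ξ₁ = 0.546 × 361 → ξ₁ = 197.1 mol.
Yield of A: 2ξ₂ / 361 = 0.405 → ξ₂ = 73.1 mol.
Outlet amounts (n = n₀ + Σ ν·ξ):
  B: 361 − 1(197.1) = 163.9
  C: 0 + 1(197.1) − 2(73.1) = 50.9
  A: 0 + 2(73.1) = 146.2
Total out = 361 mol; y_C = 50.9 / 361 = 0.141.

0.141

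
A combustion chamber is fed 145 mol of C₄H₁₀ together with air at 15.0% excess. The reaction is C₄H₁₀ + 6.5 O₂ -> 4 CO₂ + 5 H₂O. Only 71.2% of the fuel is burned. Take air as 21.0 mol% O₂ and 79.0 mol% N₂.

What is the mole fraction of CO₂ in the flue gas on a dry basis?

0.0835

Stoichiometric O₂ = 6.5 × 145 = 942.5 mol; O₂ fed = 942.5 × 1.150 = 1084 mol.
N₂ fed = 1084 × 79/21 = 4077 mol.
Fuel reacted = 0.712 × 145 → ξ = 103.2 mol.
Outlet (n = n₀ + ν ξ):
  C₄H₁₀: 145 − 1(103.2) = 41.76
  O₂: 1084 − 6.5(103.2) = 412.8
  N₂: 4077 (inert)
  CO₂: 0 + 4(103.2) = 413
  H₂O: 0 + 5(103.2) = 516.2
Dry total = 4945 mol; y_CO₂ (dry) = 413 / 4945 = 0.08351.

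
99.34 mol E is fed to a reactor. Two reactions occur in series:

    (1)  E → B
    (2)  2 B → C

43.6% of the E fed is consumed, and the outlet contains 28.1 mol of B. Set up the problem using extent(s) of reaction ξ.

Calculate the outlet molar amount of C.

Conversion of E: E consumed = 1ξ₁ = 0.436 × 99.34 → ξ₁ = 43.31 mol.
B balance: n_B = 0 + 1ξ₁ − 2ξ₂ = 28.1 → ξ₂ = (1·43.31 − 28.1)/2 = 7.606 mol.
Outlet amounts (n = n₀ + Σ ν·ξ):
  E: 99.34 − 1(43.31) = 56.03
  B: 0 + 1(43.31) − 2(7.606) = 28.1
  C: 0 + 1(7.606) = 7.606

7.61 mol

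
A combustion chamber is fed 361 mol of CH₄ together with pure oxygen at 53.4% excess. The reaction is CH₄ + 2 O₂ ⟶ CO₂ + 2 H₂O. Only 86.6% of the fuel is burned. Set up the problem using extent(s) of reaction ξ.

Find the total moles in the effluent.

1470 mol

Stoichiometric O₂ = 2 × 361 = 722 mol; O₂ fed = 722 × 1.534 = 1108 mol.
Fuel reacted = 0.866 × 361 → ξ = 312.6 mol.
Outlet (n = n₀ + ν ξ):
  CH₄: 361 − 1(312.6) = 48.37
  O₂: 1108 − 2(312.6) = 482.3
  CO₂: 0 + 1(312.6) = 312.6
  H₂O: 0 + 2(312.6) = 625.3
Total out = 48.37 + 482.3 + 312.6 + 625.3 = 1469 mol.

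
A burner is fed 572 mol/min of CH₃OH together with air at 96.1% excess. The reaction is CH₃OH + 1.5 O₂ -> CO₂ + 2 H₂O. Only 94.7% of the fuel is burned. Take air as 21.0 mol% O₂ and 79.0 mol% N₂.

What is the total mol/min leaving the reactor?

Stoichiometric O₂ = 1.5 × 572 = 858 mol/min; O₂ fed = 858 × 1.961 = 1683 mol/min.
N₂ fed = 1683 × 79/21 = 6330 mol/min.
Fuel reacted = 0.947 × 572 → ξ = 541.7 mol/min.
Outlet (n = n₀ + ν ξ):
  CH₃OH: 572 − 1(541.7) = 30.32
  O₂: 1683 − 1.5(541.7) = 870
  N₂: 6330 (inert)
  CO₂: 0 + 1(541.7) = 541.7
  H₂O: 0 + 2(541.7) = 1083
Total out = 30.32 + 870 + 6330 + 541.7 + 1083 = 8855 mol/min.

8850 mol/min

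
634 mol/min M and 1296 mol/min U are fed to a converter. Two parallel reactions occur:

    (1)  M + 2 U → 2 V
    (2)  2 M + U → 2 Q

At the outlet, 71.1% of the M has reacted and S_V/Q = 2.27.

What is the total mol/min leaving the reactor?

1580 mol/min

Conversion of M: M consumed = 0.711 × 634 = 450.8 mol/min = 1ξ₁ + 2ξ₂.
Selectivity: 2ξ₁ / (2ξ₂) = 2.27 → ξ₁ = 2.27 ξ₂.
Substitute: (1·2.27 + 2) ξ₂ = 450.8 → ξ₂ = 105.6 mol/min, ξ₁ = 239.6 mol/min.
Outlet amounts (n = n₀ + Σ ν·ξ):
  M: 634 − 1(239.6) − 2(105.6) = 183.2
  U: 1296 − 2(239.6) − 1(105.6) = 711.2
  V: 0 + 2(239.6) = 479.3
  Q: 0 + 2(105.6) = 211.1
Total out = 183.2 + 711.2 + 479.3 + 211.1 = 1585 mol/min.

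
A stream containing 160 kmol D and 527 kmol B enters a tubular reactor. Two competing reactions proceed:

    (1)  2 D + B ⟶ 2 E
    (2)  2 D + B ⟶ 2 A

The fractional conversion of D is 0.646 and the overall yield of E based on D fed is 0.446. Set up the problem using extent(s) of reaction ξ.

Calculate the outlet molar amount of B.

Yield of E: 2ξ₁ / 160 = 0.446 → ξ₁ = 35.68 kmol.
Conversion of D: 2ξ₁ + 2ξ₂ = 0.646 × 160 = 103.4 → ξ₂ = 16 kmol.
Outlet amounts (n = n₀ + Σ ν·ξ):
  D: 160 − 2(35.68) − 2(16) = 56.64
  B: 527 − 1(35.68) − 1(16) = 475.3
  E: 0 + 2(35.68) = 71.36
  A: 0 + 2(16) = 32

475 kmol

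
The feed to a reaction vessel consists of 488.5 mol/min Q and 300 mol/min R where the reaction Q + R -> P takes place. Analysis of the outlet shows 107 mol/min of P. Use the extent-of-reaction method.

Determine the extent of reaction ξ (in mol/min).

ξ = 107 mol/min

For P: n = n₀ + 1ξ → 107 = 0 + 1ξ, giving ξ = 107 mol/min.
Outlet amounts (n = n₀ + ν ξ):
  Q: 488.5 − 1(107) = 381.5
  R: 300 − 1(107) = 193
  P: 0 + 1(107) = 107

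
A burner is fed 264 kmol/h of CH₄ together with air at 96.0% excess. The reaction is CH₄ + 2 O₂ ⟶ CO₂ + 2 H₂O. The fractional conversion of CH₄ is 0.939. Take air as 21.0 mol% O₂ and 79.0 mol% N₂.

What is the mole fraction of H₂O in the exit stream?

0.0955

Stoichiometric O₂ = 2 × 264 = 528 kmol/h; O₂ fed = 528 × 1.960 = 1035 kmol/h.
N₂ fed = 1035 × 79/21 = 3893 kmol/h.
Fuel reacted = 0.939 × 264 → ξ = 247.9 kmol/h.
Outlet (n = n₀ + ν ξ):
  CH₄: 264 − 1(247.9) = 16.1
  O₂: 1035 − 2(247.9) = 539.1
  N₂: 3893 (inert)
  CO₂: 0 + 1(247.9) = 247.9
  H₂O: 0 + 2(247.9) = 495.8
Total out = 5192 kmol/h; y_H₂O = 495.8 / 5192 = 0.09549.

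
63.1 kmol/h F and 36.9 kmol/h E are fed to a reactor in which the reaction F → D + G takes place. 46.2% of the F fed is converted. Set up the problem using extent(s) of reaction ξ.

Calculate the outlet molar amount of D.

F reacted = 0.462 × 63.1 = 29.15 kmol/h; ν_F = −1, so ξ = 29.15/1 = 29.15 kmol/h.
Outlet amounts (n = n₀ + ν ξ):
  F: 63.1 − 1(29.15) = 33.95
  D: 0 + 1(29.15) = 29.15
  G: 0 + 1(29.15) = 29.15
  E: 36.9 (inert)

29.2 kmol/h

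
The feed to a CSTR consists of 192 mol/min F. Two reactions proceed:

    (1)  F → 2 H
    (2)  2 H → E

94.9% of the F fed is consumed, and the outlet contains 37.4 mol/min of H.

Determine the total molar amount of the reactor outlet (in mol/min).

211 mol/min

Conversion of F: F consumed = 1ξ₁ = 0.949 × 192 → ξ₁ = 182.2 mol/min.
H balance: n_H = 0 + 2ξ₁ − 2ξ₂ = 37.4 → ξ₂ = (2·182.2 − 37.4)/2 = 163.5 mol/min.
Outlet amounts (n = n₀ + Σ ν·ξ):
  F: 192 − 1(182.2) = 9.792
  H: 0 + 2(182.2) − 2(163.5) = 37.4
  E: 0 + 1(163.5) = 163.5
Total out = 9.792 + 37.4 + 163.5 = 210.7 mol/min.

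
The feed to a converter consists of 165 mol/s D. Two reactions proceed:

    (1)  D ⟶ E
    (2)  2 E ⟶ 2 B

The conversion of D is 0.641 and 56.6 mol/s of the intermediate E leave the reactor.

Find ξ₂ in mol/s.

Conversion of D: D consumed = 1ξ₁ = 0.641 × 165 → ξ₁ = 105.8 mol/s.
E balance: n_E = 0 + 1ξ₁ − 2ξ₂ = 56.6 → ξ₂ = (1·105.8 − 56.6)/2 = 24.58 mol/s.
Outlet amounts (n = n₀ + Σ ν·ξ):
  D: 165 − 1(105.8) = 59.23
  E: 0 + 1(105.8) − 2(24.58) = 56.6
  B: 0 + 2(24.58) = 49.16

ξ₂ = 24.6 mol/s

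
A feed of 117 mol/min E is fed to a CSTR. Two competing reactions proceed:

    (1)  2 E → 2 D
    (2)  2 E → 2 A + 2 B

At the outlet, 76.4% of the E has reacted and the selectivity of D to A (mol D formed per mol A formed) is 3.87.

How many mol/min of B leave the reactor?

18.4 mol/min

Conversion of E: E consumed = 0.764 × 117 = 89.39 mol/min = 2ξ₁ + 2ξ₂.
Selectivity: 2ξ₁ / (2ξ₂) = 3.87 → ξ₁ = 3.87 ξ₂.
Substitute: (2·3.87 + 2) ξ₂ = 89.39 → ξ₂ = 9.177 mol/min, ξ₁ = 35.52 mol/min.
Outlet amounts (n = n₀ + Σ ν·ξ):
  E: 117 − 2(35.52) − 2(9.177) = 27.61
  D: 0 + 2(35.52) = 71.03
  A: 0 + 2(9.177) = 18.35
  B: 0 + 2(9.177) = 18.35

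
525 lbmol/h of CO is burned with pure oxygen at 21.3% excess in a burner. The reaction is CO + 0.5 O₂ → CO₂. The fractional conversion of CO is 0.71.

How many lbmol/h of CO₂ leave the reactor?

373 lbmol/h

Stoichiometric O₂ = 0.5 × 525 = 262.5 lbmol/h; O₂ fed = 262.5 × 1.213 = 318.4 lbmol/h.
Fuel reacted = 0.71 × 525 → ξ = 372.8 lbmol/h.
Outlet (n = n₀ + ν ξ):
  CO: 525 − 1(372.8) = 152.2
  O₂: 318.4 − 0.5(372.8) = 132
  CO₂: 0 + 1(372.8) = 372.8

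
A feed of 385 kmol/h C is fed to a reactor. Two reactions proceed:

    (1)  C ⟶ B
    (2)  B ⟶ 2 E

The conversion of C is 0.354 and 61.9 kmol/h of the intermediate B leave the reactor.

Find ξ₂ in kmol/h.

Conversion of C: C consumed = 1ξ₁ = 0.354 × 385 → ξ₁ = 136.3 kmol/h.
B balance: n_B = 0 + 1ξ₁ − 1ξ₂ = 61.9 → ξ₂ = (1·136.3 − 61.9)/1 = 74.39 kmol/h.
Outlet amounts (n = n₀ + Σ ν·ξ):
  C: 385 − 1(136.3) = 248.7
  B: 0 + 1(136.3) − 1(74.39) = 61.9
  E: 0 + 2(74.39) = 148.8

ξ₂ = 74.4 kmol/h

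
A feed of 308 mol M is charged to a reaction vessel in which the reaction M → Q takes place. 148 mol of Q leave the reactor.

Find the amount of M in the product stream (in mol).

160 mol

For Q: n = n₀ + 1ξ → 148 = 0 + 1ξ, giving ξ = 148 mol.
Outlet amounts (n = n₀ + ν ξ):
  M: 308 − 1(148) = 160
  Q: 0 + 1(148) = 148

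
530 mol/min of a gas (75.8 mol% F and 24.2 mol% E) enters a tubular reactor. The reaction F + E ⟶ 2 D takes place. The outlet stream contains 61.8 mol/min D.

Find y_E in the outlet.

0.184

For D: n = n₀ + 2ξ → 61.8 = 0 + 2ξ, giving ξ = 30.9 mol/min.
Outlet amounts (n = n₀ + ν ξ):
  F: 401.7 − 1(30.9) = 370.8
  E: 128.3 − 1(30.9) = 97.36
  D: 0 + 2(30.9) = 61.8
Total out = 530 mol/min; y_E = 97.36 / 530 = 0.1837.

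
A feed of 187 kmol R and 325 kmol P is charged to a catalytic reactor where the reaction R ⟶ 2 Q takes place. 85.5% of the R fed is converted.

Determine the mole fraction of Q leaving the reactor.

R reacted = 0.855 × 187 = 159.9 kmol; ν_R = −1, so ξ = 159.9/1 = 159.9 kmol.
Outlet amounts (n = n₀ + ν ξ):
  R: 187 − 1(159.9) = 27.12
  Q: 0 + 2(159.9) = 319.8
  P: 325 (inert)
Total out = 671.9 kmol; y_Q = 319.8 / 671.9 = 0.4759.

0.476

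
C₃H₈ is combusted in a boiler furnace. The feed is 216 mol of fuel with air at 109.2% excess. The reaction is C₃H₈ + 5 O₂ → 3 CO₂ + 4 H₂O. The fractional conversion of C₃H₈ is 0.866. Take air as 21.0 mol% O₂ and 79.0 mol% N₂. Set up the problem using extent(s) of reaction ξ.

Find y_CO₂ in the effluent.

Stoichiometric O₂ = 5 × 216 = 1080 mol; O₂ fed = 1080 × 2.092 = 2259 mol.
N₂ fed = 2259 × 79/21 = 8499 mol.
Fuel reacted = 0.866 × 216 → ξ = 187.1 mol.
Outlet (n = n₀ + ν ξ):
  C₃H₈: 216 − 1(187.1) = 28.94
  O₂: 2259 − 5(187.1) = 1324
  N₂: 8499 (inert)
  CO₂: 0 + 3(187.1) = 561.2
  H₂O: 0 + 4(187.1) = 748.2
Total out = 11160 mol; y_CO₂ = 561.2 / 11160 = 0.05028.

0.0503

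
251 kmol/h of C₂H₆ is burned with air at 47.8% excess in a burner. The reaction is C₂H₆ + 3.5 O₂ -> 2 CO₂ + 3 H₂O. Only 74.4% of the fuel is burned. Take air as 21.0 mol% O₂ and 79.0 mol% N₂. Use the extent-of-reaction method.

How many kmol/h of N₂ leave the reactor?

Stoichiometric O₂ = 3.5 × 251 = 878.5 kmol/h; O₂ fed = 878.5 × 1.478 = 1298 kmol/h.
N₂ fed = 1298 × 79/21 = 4885 kmol/h.
Fuel reacted = 0.744 × 251 → ξ = 186.7 kmol/h.
Outlet (n = n₀ + ν ξ):
  C₂H₆: 251 − 1(186.7) = 64.26
  O₂: 1298 − 3.5(186.7) = 644.8
  N₂: 4885 (inert)
  CO₂: 0 + 2(186.7) = 373.5
  H₂O: 0 + 3(186.7) = 560.2

4880 kmol/h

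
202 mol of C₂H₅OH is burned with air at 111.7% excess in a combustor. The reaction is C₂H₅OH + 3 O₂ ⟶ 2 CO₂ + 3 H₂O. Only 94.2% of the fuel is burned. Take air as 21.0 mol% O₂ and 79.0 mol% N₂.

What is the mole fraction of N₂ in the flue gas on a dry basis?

Stoichiometric O₂ = 3 × 202 = 606 mol; O₂ fed = 606 × 2.117 = 1283 mol.
N₂ fed = 1283 × 79/21 = 4826 mol.
Fuel reacted = 0.942 × 202 → ξ = 190.3 mol.
Outlet (n = n₀ + ν ξ):
  C₂H₅OH: 202 − 1(190.3) = 11.72
  O₂: 1283 − 3(190.3) = 712.1
  N₂: 4826 (inert)
  CO₂: 0 + 2(190.3) = 380.6
  H₂O: 0 + 3(190.3) = 570.9
Dry total = 5930 mol; y_N₂ (dry) = 4826 / 5930 = 0.8138.

0.814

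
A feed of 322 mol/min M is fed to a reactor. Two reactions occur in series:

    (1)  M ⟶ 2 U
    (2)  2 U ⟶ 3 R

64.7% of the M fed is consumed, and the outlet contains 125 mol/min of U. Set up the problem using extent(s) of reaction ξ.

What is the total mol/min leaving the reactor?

Conversion of M: M consumed = 1ξ₁ = 0.647 × 322 → ξ₁ = 208.3 mol/min.
U balance: n_U = 0 + 2ξ₁ − 2ξ₂ = 125 → ξ₂ = (2·208.3 − 125)/2 = 145.8 mol/min.
Outlet amounts (n = n₀ + Σ ν·ξ):
  M: 322 − 1(208.3) = 113.7
  U: 0 + 2(208.3) − 2(145.8) = 125
  R: 0 + 3(145.8) = 437.5
Total out = 113.7 + 125 + 437.5 = 676.2 mol/min.

676 mol/min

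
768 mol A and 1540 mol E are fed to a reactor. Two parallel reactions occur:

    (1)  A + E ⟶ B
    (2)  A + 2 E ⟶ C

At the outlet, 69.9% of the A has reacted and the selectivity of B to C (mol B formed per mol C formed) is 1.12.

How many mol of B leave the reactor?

Conversion of A: A consumed = 0.699 × 768 = 536.8 mol = 1ξ₁ + 1ξ₂.
Selectivity: 1ξ₁ / (1ξ₂) = 1.12 → ξ₁ = 1.12 ξ₂.
Substitute: (1·1.12 + 1) ξ₂ = 536.8 → ξ₂ = 253.2 mol, ξ₁ = 283.6 mol.
Outlet amounts (n = n₀ + Σ ν·ξ):
  A: 768 − 1(283.6) − 1(253.2) = 231.2
  E: 1540 − 1(283.6) − 2(253.2) = 749.9
  B: 0 + 1(283.6) = 283.6
  C: 0 + 1(253.2) = 253.2

284 mol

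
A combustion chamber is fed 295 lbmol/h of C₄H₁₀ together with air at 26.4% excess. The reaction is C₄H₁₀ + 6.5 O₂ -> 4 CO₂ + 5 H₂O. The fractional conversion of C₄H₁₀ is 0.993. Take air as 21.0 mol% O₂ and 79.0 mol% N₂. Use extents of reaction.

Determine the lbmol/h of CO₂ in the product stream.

1170 lbmol/h

Stoichiometric O₂ = 6.5 × 295 = 1918 lbmol/h; O₂ fed = 1918 × 1.264 = 2424 lbmol/h.
N₂ fed = 2424 × 79/21 = 9118 lbmol/h.
Fuel reacted = 0.993 × 295 → ξ = 292.9 lbmol/h.
Outlet (n = n₀ + ν ξ):
  C₄H₁₀: 295 − 1(292.9) = 2.065
  O₂: 2424 − 6.5(292.9) = 519.6
  N₂: 9118 (inert)
  CO₂: 0 + 4(292.9) = 1172
  H₂O: 0 + 5(292.9) = 1465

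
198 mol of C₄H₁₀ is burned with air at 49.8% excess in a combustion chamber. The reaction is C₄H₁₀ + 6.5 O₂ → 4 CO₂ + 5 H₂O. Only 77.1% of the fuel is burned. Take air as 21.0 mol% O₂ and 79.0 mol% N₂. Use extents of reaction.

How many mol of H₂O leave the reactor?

Stoichiometric O₂ = 6.5 × 198 = 1287 mol; O₂ fed = 1287 × 1.498 = 1928 mol.
N₂ fed = 1928 × 79/21 = 7253 mol.
Fuel reacted = 0.771 × 198 → ξ = 152.7 mol.
Outlet (n = n₀ + ν ξ):
  C₄H₁₀: 198 − 1(152.7) = 45.34
  O₂: 1928 − 6.5(152.7) = 935.6
  N₂: 7253 (inert)
  CO₂: 0 + 4(152.7) = 610.6
  H₂O: 0 + 5(152.7) = 763.3

763 mol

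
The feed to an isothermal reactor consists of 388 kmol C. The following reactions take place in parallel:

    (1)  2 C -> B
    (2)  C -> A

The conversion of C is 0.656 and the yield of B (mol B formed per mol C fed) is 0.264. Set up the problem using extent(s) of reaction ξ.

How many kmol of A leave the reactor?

49.7 kmol

Yield of B: 1ξ₁ / 388 = 0.264 → ξ₁ = 102.4 kmol.
Conversion of C: 2ξ₁ + 1ξ₂ = 0.656 × 388 = 254.5 → ξ₂ = 49.66 kmol.
Outlet amounts (n = n₀ + Σ ν·ξ):
  C: 388 − 2(102.4) − 1(49.66) = 133.5
  B: 0 + 1(102.4) = 102.4
  A: 0 + 1(49.66) = 49.66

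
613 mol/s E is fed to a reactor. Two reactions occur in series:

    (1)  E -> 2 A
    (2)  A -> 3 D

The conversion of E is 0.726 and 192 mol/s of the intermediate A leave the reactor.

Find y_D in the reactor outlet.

0.853

Conversion of E: E consumed = 1ξ₁ = 0.726 × 613 → ξ₁ = 445 mol/s.
A balance: n_A = 0 + 2ξ₁ − 1ξ₂ = 192 → ξ₂ = (2·445 − 192)/1 = 698.1 mol/s.
Outlet amounts (n = n₀ + Σ ν·ξ):
  E: 613 − 1(445) = 168
  A: 0 + 2(445) − 1(698.1) = 192
  D: 0 + 3(698.1) = 2094
Total out = 2454 mol/s; y_D = 2094 / 2454 = 0.8533.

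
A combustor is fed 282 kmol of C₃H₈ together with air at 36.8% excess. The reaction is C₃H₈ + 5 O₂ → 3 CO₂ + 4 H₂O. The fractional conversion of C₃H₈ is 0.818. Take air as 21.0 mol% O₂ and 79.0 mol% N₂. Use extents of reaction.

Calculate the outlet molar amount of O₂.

Stoichiometric O₂ = 5 × 282 = 1410 kmol; O₂ fed = 1410 × 1.368 = 1929 kmol.
N₂ fed = 1929 × 79/21 = 7256 kmol.
Fuel reacted = 0.818 × 282 → ξ = 230.7 kmol.
Outlet (n = n₀ + ν ξ):
  C₃H₈: 282 − 1(230.7) = 51.32
  O₂: 1929 − 5(230.7) = 775.5
  N₂: 7256 (inert)
  CO₂: 0 + 3(230.7) = 692
  H₂O: 0 + 4(230.7) = 922.7

776 kmol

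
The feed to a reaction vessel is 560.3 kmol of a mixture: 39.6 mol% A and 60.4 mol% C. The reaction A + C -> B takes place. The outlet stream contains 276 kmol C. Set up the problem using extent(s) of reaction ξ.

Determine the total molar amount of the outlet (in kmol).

498 kmol

For C: n = n₀ − 1ξ → 276 = 338.4 − 1ξ, giving ξ = 62.42 kmol.
Outlet amounts (n = n₀ + ν ξ):
  A: 221.9 − 1(62.42) = 159.5
  C: 338.4 − 1(62.42) = 276
  B: 0 + 1(62.42) = 62.42
Total out = 159.5 + 276 + 62.42 = 497.9 kmol.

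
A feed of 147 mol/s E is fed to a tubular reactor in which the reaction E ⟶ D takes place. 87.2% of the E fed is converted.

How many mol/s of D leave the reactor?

128 mol/s

E reacted = 0.872 × 147 = 128.2 mol/s; ν_E = −1, so ξ = 128.2/1 = 128.2 mol/s.
Outlet amounts (n = n₀ + ν ξ):
  E: 147 − 1(128.2) = 18.82
  D: 0 + 1(128.2) = 128.2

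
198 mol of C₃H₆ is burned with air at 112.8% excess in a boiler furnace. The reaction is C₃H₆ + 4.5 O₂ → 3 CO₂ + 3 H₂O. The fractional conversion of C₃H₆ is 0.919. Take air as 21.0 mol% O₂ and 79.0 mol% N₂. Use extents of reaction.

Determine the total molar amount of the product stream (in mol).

9320 mol

Stoichiometric O₂ = 4.5 × 198 = 891 mol; O₂ fed = 891 × 2.128 = 1896 mol.
N₂ fed = 1896 × 79/21 = 7133 mol.
Fuel reacted = 0.919 × 198 → ξ = 182 mol.
Outlet (n = n₀ + ν ξ):
  C₃H₆: 198 − 1(182) = 16.04
  O₂: 1896 − 4.5(182) = 1077
  N₂: 7133 (inert)
  CO₂: 0 + 3(182) = 545.9
  H₂O: 0 + 3(182) = 545.9
Total out = 16.04 + 1077 + 7133 + 545.9 + 545.9 = 9318 mol.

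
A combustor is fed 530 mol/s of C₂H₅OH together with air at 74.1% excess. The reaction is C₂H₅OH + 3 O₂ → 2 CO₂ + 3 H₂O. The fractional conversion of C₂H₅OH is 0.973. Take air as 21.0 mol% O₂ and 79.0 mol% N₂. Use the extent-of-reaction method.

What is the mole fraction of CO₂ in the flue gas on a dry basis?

Stoichiometric O₂ = 3 × 530 = 1590 mol/s; O₂ fed = 1590 × 1.741 = 2768 mol/s.
N₂ fed = 2768 × 79/21 = 10410 mol/s.
Fuel reacted = 0.973 × 530 → ξ = 515.7 mol/s.
Outlet (n = n₀ + ν ξ):
  C₂H₅OH: 530 − 1(515.7) = 14.31
  O₂: 2768 − 3(515.7) = 1221
  N₂: 10410 (inert)
  CO₂: 0 + 2(515.7) = 1031
  H₂O: 0 + 3(515.7) = 1547
Dry total = 12680 mol/s; y_CO₂ (dry) = 1031 / 12680 = 0.08134.

0.0813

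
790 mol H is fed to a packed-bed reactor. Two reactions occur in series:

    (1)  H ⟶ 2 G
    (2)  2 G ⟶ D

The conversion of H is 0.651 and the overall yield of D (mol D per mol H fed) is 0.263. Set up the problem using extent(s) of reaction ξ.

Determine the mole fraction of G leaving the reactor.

0.559

Conversion of H: H consumed = 1ξ₁ = 0.651 × 790 → ξ₁ = 514.3 mol.
Yield of D: 1ξ₂ / 790 = 0.263 → ξ₂ = 207.8 mol.
Outlet amounts (n = n₀ + Σ ν·ξ):
  H: 790 − 1(514.3) = 275.7
  G: 0 + 2(514.3) − 2(207.8) = 613
  D: 0 + 1(207.8) = 207.8
Total out = 1097 mol; y_G = 613 / 1097 = 0.5591.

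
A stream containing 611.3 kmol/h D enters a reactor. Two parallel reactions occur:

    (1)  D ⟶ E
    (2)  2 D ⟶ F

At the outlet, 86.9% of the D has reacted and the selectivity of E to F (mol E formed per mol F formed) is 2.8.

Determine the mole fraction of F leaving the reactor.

Conversion of D: D consumed = 0.869 × 611.3 = 531.2 kmol/h = 1ξ₁ + 2ξ₂.
Selectivity: 1ξ₁ / (1ξ₂) = 2.8 → ξ₁ = 2.8 ξ₂.
Substitute: (1·2.8 + 2) ξ₂ = 531.2 → ξ₂ = 110.7 kmol/h, ξ₁ = 309.9 kmol/h.
Outlet amounts (n = n₀ + Σ ν·ξ):
  D: 611.3 − 1(309.9) − 2(110.7) = 80.08
  E: 0 + 1(309.9) = 309.9
  F: 0 + 1(110.7) = 110.7
Total out = 500.6 kmol/h; y_F = 110.7 / 500.6 = 0.2211.

0.221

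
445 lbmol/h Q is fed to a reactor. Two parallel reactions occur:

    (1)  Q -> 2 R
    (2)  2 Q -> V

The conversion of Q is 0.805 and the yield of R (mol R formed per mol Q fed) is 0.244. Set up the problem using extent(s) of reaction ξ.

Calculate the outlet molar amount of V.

152 lbmol/h

Yield of R: 2ξ₁ / 445 = 0.244 → ξ₁ = 54.29 lbmol/h.
Conversion of Q: 1ξ₁ + 2ξ₂ = 0.805 × 445 = 358.2 → ξ₂ = 152 lbmol/h.
Outlet amounts (n = n₀ + Σ ν·ξ):
  Q: 445 − 1(54.29) − 2(152) = 86.77
  R: 0 + 2(54.29) = 108.6
  V: 0 + 1(152) = 152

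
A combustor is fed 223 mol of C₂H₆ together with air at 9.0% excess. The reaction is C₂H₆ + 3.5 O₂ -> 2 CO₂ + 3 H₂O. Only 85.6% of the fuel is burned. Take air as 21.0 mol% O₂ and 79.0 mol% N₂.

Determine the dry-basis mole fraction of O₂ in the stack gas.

0.0481

Stoichiometric O₂ = 3.5 × 223 = 780.5 mol; O₂ fed = 780.5 × 1.090 = 850.7 mol.
N₂ fed = 850.7 × 79/21 = 3200 mol.
Fuel reacted = 0.856 × 223 → ξ = 190.9 mol.
Outlet (n = n₀ + ν ξ):
  C₂H₆: 223 − 1(190.9) = 32.11
  O₂: 850.7 − 3.5(190.9) = 182.6
  N₂: 3200 (inert)
  CO₂: 0 + 2(190.9) = 381.8
  H₂O: 0 + 3(190.9) = 572.7
Dry total = 3797 mol; y_O₂ (dry) = 182.6 / 3797 = 0.0481.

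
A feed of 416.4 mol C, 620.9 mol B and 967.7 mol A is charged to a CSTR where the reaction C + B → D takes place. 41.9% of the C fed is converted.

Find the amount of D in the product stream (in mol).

174 mol

C reacted = 0.419 × 416.4 = 174.5 mol; ν_C = −1, so ξ = 174.5/1 = 174.5 mol.
Outlet amounts (n = n₀ + ν ξ):
  C: 416.4 − 1(174.5) = 241.9
  B: 620.9 − 1(174.5) = 446.4
  D: 0 + 1(174.5) = 174.5
  A: 967.7 (inert)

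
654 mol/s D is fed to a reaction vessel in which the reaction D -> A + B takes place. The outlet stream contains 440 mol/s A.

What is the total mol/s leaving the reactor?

For A: n = n₀ + 1ξ → 440 = 0 + 1ξ, giving ξ = 440 mol/s.
Outlet amounts (n = n₀ + ν ξ):
  D: 654 − 1(440) = 214
  A: 0 + 1(440) = 440
  B: 0 + 1(440) = 440
Total out = 214 + 440 + 440 = 1094 mol/s.

1090 mol/s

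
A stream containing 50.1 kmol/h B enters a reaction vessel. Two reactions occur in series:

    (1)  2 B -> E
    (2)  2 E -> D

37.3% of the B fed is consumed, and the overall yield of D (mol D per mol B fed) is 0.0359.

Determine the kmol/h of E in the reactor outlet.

5.75 kmol/h

Conversion of B: B consumed = 2ξ₁ = 0.373 × 50.1 → ξ₁ = 9.344 kmol/h.
Yield of D: 1ξ₂ / 50.1 = 0.0359 → ξ₂ = 1.799 kmol/h.
Outlet amounts (n = n₀ + Σ ν·ξ):
  B: 50.1 − 2(9.344) = 31.41
  E: 0 + 1(9.344) − 2(1.799) = 5.746
  D: 0 + 1(1.799) = 1.799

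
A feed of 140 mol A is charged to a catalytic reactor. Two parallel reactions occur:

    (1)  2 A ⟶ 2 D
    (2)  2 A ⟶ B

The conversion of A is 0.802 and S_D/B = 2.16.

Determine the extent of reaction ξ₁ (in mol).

Conversion of A: A consumed = 0.802 × 140 = 112.3 mol = 2ξ₁ + 2ξ₂.
Selectivity: 2ξ₁ / (1ξ₂) = 2.16 → ξ₁ = 1.08 ξ₂.
Substitute: (2·1.08 + 2) ξ₂ = 112.3 → ξ₂ = 26.99 mol, ξ₁ = 29.15 mol.
Outlet amounts (n = n₀ + Σ ν·ξ):
  A: 140 − 2(29.15) − 2(26.99) = 27.72
  D: 0 + 2(29.15) = 58.3
  B: 0 + 1(26.99) = 26.99

ξ₁ = 29.1 mol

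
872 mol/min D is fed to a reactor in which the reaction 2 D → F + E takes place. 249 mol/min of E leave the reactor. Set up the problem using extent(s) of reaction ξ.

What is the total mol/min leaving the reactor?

For E: n = n₀ + 1ξ → 249 = 0 + 1ξ, giving ξ = 249 mol/min.
Outlet amounts (n = n₀ + ν ξ):
  D: 872 − 2(249) = 374
  F: 0 + 1(249) = 249
  E: 0 + 1(249) = 249
Total out = 374 + 249 + 249 = 872 mol/min.

872 mol/min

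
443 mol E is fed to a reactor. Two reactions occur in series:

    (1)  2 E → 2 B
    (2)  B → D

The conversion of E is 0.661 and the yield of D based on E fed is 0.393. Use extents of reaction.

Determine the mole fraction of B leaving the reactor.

0.268

Conversion of E: E consumed = 2ξ₁ = 0.661 × 443 → ξ₁ = 146.4 mol.
Yield of D: 1ξ₂ / 443 = 0.393 → ξ₂ = 174.1 mol.
Outlet amounts (n = n₀ + Σ ν·ξ):
  E: 443 − 2(146.4) = 150.2
  B: 0 + 2(146.4) − 1(174.1) = 118.7
  D: 0 + 1(174.1) = 174.1
Total out = 443 mol; y_B = 118.7 / 443 = 0.268.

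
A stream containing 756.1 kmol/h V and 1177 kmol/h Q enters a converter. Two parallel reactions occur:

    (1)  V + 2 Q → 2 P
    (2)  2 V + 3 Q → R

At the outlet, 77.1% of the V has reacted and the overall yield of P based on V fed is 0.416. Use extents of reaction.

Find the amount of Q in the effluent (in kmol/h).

Yield of P: 2ξ₁ / 756.1 = 0.416 → ξ₁ = 157.3 kmol/h.
Conversion of V: 1ξ₁ + 2ξ₂ = 0.771 × 756.1 = 583 → ξ₂ = 212.8 kmol/h.
Outlet amounts (n = n₀ + Σ ν·ξ):
  V: 756.1 − 1(157.3) − 2(212.8) = 173.1
  Q: 1177 − 2(157.3) − 3(212.8) = 223.9
  P: 0 + 2(157.3) = 314.5
  R: 0 + 1(212.8) = 212.8

224 kmol/h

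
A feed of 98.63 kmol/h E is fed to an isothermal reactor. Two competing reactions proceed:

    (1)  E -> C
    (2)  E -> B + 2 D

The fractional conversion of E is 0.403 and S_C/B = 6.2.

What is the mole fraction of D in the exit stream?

Conversion of E: E consumed = 0.403 × 98.63 = 39.75 kmol/h = 1ξ₁ + 1ξ₂.
Selectivity: 1ξ₁ / (1ξ₂) = 6.2 → ξ₁ = 6.2 ξ₂.
Substitute: (1·6.2 + 1) ξ₂ = 39.75 → ξ₂ = 5.521 kmol/h, ξ₁ = 34.23 kmol/h.
Outlet amounts (n = n₀ + Σ ν·ξ):
  E: 98.63 − 1(34.23) − 1(5.521) = 58.88
  C: 0 + 1(34.23) = 34.23
  B: 0 + 1(5.521) = 5.521
  D: 0 + 2(5.521) = 11.04
Total out = 109.7 kmol/h; y_D = 11.04 / 109.7 = 0.1007.

0.101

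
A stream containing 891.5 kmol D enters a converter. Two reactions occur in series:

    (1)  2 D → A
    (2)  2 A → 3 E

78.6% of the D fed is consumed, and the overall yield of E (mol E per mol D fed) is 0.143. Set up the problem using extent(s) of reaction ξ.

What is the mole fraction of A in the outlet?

0.455

Conversion of D: D consumed = 2ξ₁ = 0.786 × 891.5 → ξ₁ = 350.4 kmol.
Yield of E: 3ξ₂ / 891.5 = 0.143 → ξ₂ = 42.49 kmol.
Outlet amounts (n = n₀ + Σ ν·ξ):
  D: 891.5 − 2(350.4) = 190.8
  A: 0 + 1(350.4) − 2(42.49) = 265.4
  E: 0 + 3(42.49) = 127.5
Total out = 583.6 kmol; y_A = 265.4 / 583.6 = 0.4547.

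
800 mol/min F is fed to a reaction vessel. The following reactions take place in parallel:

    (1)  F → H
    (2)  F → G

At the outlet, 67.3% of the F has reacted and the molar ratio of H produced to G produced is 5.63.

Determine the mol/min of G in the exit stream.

81.2 mol/min

Conversion of F: F consumed = 0.673 × 800 = 538.4 mol/min = 1ξ₁ + 1ξ₂.
Selectivity: 1ξ₁ / (1ξ₂) = 5.63 → ξ₁ = 5.63 ξ₂.
Substitute: (1·5.63 + 1) ξ₂ = 538.4 → ξ₂ = 81.21 mol/min, ξ₁ = 457.2 mol/min.
Outlet amounts (n = n₀ + Σ ν·ξ):
  F: 800 − 1(457.2) − 1(81.21) = 261.6
  H: 0 + 1(457.2) = 457.2
  G: 0 + 1(81.21) = 81.21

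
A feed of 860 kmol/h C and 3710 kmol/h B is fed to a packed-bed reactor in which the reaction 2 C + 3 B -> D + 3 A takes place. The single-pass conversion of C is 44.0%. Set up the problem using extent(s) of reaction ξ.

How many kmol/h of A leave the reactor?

568 kmol/h

C reacted = 0.44 × 860 = 378.4 kmol/h; ν_C = −2, so ξ = 378.4/2 = 189.2 kmol/h.
Outlet amounts (n = n₀ + ν ξ):
  C: 860 − 2(189.2) = 481.6
  B: 3710 − 3(189.2) = 3142
  D: 0 + 1(189.2) = 189.2
  A: 0 + 3(189.2) = 567.6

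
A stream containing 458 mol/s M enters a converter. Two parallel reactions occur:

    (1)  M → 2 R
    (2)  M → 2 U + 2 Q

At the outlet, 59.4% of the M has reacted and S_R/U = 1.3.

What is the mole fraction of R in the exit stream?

Conversion of M: M consumed = 0.594 × 458 = 272.1 mol/s = 1ξ₁ + 1ξ₂.
Selectivity: 2ξ₁ / (2ξ₂) = 1.3 → ξ₁ = 1.3 ξ₂.
Substitute: (1·1.3 + 1) ξ₂ = 272.1 → ξ₂ = 118.3 mol/s, ξ₁ = 153.8 mol/s.
Outlet amounts (n = n₀ + Σ ν·ξ):
  M: 458 − 1(153.8) − 1(118.3) = 185.9
  R: 0 + 2(153.8) = 307.5
  U: 0 + 2(118.3) = 236.6
  Q: 0 + 2(118.3) = 236.6
Total out = 966.6 mol/s; y_R = 307.5 / 966.6 = 0.3182.

0.318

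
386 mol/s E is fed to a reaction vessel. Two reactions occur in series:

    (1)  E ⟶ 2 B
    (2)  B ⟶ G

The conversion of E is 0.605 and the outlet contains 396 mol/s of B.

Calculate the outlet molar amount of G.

71.1 mol/s

Conversion of E: E consumed = 1ξ₁ = 0.605 × 386 → ξ₁ = 233.5 mol/s.
B balance: n_B = 0 + 2ξ₁ − 1ξ₂ = 396 → ξ₂ = (2·233.5 − 396)/1 = 71.06 mol/s.
Outlet amounts (n = n₀ + Σ ν·ξ):
  E: 386 − 1(233.5) = 152.5
  B: 0 + 2(233.5) − 1(71.06) = 396
  G: 0 + 1(71.06) = 71.06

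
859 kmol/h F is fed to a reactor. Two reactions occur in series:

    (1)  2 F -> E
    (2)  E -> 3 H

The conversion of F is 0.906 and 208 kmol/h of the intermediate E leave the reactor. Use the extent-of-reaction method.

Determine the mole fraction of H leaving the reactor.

0.653

Conversion of F: F consumed = 2ξ₁ = 0.906 × 859 → ξ₁ = 389.1 kmol/h.
E balance: n_E = 0 + 1ξ₁ − 1ξ₂ = 208 → ξ₂ = (1·389.1 − 208)/1 = 181.1 kmol/h.
Outlet amounts (n = n₀ + Σ ν·ξ):
  F: 859 − 2(389.1) = 80.75
  E: 0 + 1(389.1) − 1(181.1) = 208
  H: 0 + 3(181.1) = 543.4
Total out = 832.1 kmol/h; y_H = 543.4 / 832.1 = 0.653.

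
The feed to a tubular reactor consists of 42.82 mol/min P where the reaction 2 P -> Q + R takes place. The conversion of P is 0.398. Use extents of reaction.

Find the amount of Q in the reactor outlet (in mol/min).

8.52 mol/min

P reacted = 0.398 × 42.82 = 17.04 mol/min; ν_P = −2, so ξ = 17.04/2 = 8.521 mol/min.
Outlet amounts (n = n₀ + ν ξ):
  P: 42.82 − 2(8.521) = 25.78
  Q: 0 + 1(8.521) = 8.521
  R: 0 + 1(8.521) = 8.521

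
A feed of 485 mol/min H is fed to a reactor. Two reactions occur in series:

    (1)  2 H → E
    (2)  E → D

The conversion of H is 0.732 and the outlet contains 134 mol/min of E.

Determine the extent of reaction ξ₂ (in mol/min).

Conversion of H: H consumed = 2ξ₁ = 0.732 × 485 → ξ₁ = 177.5 mol/min.
E balance: n_E = 0 + 1ξ₁ − 1ξ₂ = 134 → ξ₂ = (1·177.5 − 134)/1 = 43.51 mol/min.
Outlet amounts (n = n₀ + Σ ν·ξ):
  H: 485 − 2(177.5) = 130
  E: 0 + 1(177.5) − 1(43.51) = 134
  D: 0 + 1(43.51) = 43.51

ξ₂ = 43.5 mol/min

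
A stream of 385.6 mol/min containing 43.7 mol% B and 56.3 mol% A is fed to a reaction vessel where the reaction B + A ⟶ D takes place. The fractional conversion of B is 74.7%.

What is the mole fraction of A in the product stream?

0.351

B reacted = 0.747 × 168.5 = 125.9 mol/min; ν_B = −1, so ξ = 125.9/1 = 125.9 mol/min.
Outlet amounts (n = n₀ + ν ξ):
  B: 168.5 − 1(125.9) = 42.63
  A: 217.1 − 1(125.9) = 91.22
  D: 0 + 1(125.9) = 125.9
Total out = 259.7 mol/min; y_A = 91.22 / 259.7 = 0.3512.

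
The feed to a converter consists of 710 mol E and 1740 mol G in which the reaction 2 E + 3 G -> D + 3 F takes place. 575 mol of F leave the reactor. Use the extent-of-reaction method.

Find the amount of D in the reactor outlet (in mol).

For F: n = n₀ + 3ξ → 575 = 0 + 3ξ, giving ξ = 191.7 mol.
Outlet amounts (n = n₀ + ν ξ):
  E: 710 − 2(191.7) = 326.7
  G: 1740 − 3(191.7) = 1165
  D: 0 + 1(191.7) = 191.7
  F: 0 + 3(191.7) = 575

192 mol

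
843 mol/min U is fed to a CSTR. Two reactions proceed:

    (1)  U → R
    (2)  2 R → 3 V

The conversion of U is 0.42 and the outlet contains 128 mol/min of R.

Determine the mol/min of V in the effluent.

Conversion of U: U consumed = 1ξ₁ = 0.42 × 843 → ξ₁ = 354.1 mol/min.
R balance: n_R = 0 + 1ξ₁ − 2ξ₂ = 128 → ξ₂ = (1·354.1 − 128)/2 = 113 mol/min.
Outlet amounts (n = n₀ + Σ ν·ξ):
  U: 843 − 1(354.1) = 488.9
  R: 0 + 1(354.1) − 2(113) = 128
  V: 0 + 3(113) = 339.1

339 mol/min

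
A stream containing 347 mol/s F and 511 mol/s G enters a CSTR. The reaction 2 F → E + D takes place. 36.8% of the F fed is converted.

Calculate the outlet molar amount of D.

63.8 mol/s

F reacted = 0.368 × 347 = 127.7 mol/s; ν_F = −2, so ξ = 127.7/2 = 63.85 mol/s.
Outlet amounts (n = n₀ + ν ξ):
  F: 347 − 2(63.85) = 219.3
  E: 0 + 1(63.85) = 63.85
  D: 0 + 1(63.85) = 63.85
  G: 511 (inert)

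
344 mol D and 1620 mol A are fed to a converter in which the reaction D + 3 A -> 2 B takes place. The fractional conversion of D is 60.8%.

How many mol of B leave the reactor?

418 mol

D reacted = 0.608 × 344 = 209.2 mol; ν_D = −1, so ξ = 209.2/1 = 209.2 mol.
Outlet amounts (n = n₀ + ν ξ):
  D: 344 − 1(209.2) = 134.8
  A: 1620 − 3(209.2) = 992.5
  B: 0 + 2(209.2) = 418.3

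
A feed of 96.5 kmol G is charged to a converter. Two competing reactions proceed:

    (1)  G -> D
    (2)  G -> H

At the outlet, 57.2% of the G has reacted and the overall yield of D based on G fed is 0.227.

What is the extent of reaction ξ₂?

Yield of D: 1ξ₁ / 96.5 = 0.227 → ξ₁ = 21.91 kmol.
Conversion of G: 1ξ₁ + 1ξ₂ = 0.572 × 96.5 = 55.2 → ξ₂ = 33.29 kmol.
Outlet amounts (n = n₀ + Σ ν·ξ):
  G: 96.5 − 1(21.91) − 1(33.29) = 41.3
  D: 0 + 1(21.91) = 21.91
  H: 0 + 1(33.29) = 33.29

ξ₂ = 33.3 kmol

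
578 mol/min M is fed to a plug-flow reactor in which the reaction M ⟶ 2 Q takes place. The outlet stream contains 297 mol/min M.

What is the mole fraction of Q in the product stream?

0.654

For M: n = n₀ − 1ξ → 297 = 578 − 1ξ, giving ξ = 281 mol/min.
Outlet amounts (n = n₀ + ν ξ):
  M: 578 − 1(281) = 297
  Q: 0 + 2(281) = 562
Total out = 859 mol/min; y_Q = 562 / 859 = 0.6542.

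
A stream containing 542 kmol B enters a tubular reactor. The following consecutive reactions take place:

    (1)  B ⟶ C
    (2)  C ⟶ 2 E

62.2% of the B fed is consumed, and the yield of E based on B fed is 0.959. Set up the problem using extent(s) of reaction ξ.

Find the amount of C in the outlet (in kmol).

Conversion of B: B consumed = 1ξ₁ = 0.622 × 542 → ξ₁ = 337.1 kmol.
Yield of E: 2ξ₂ / 542 = 0.959 → ξ₂ = 259.9 kmol.
Outlet amounts (n = n₀ + Σ ν·ξ):
  B: 542 − 1(337.1) = 204.9
  C: 0 + 1(337.1) − 1(259.9) = 77.24
  E: 0 + 2(259.9) = 519.8

77.2 kmol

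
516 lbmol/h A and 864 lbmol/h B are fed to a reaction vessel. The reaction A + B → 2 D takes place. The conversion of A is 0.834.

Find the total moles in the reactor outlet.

1380 lbmol/h

A reacted = 0.834 × 516 = 430.3 lbmol/h; ν_A = −1, so ξ = 430.3/1 = 430.3 lbmol/h.
Outlet amounts (n = n₀ + ν ξ):
  A: 516 − 1(430.3) = 85.66
  B: 864 − 1(430.3) = 433.7
  D: 0 + 2(430.3) = 860.7
Total out = 85.66 + 433.7 + 860.7 = 1380 lbmol/h.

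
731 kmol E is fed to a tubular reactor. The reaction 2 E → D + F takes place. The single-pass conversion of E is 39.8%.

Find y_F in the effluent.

0.199

E reacted = 0.398 × 731 = 290.9 kmol; ν_E = −2, so ξ = 290.9/2 = 145.5 kmol.
Outlet amounts (n = n₀ + ν ξ):
  E: 731 − 2(145.5) = 440.1
  D: 0 + 1(145.5) = 145.5
  F: 0 + 1(145.5) = 145.5
Total out = 731 kmol; y_F = 145.5 / 731 = 0.199.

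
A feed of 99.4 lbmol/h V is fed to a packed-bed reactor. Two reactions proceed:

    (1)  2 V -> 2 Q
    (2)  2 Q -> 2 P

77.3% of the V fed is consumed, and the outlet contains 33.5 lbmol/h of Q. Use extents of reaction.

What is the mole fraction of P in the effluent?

0.436

Conversion of V: V consumed = 2ξ₁ = 0.773 × 99.4 → ξ₁ = 38.42 lbmol/h.
Q balance: n_Q = 0 + 2ξ₁ − 2ξ₂ = 33.5 → ξ₂ = (2·38.42 − 33.5)/2 = 21.67 lbmol/h.
Outlet amounts (n = n₀ + Σ ν·ξ):
  V: 99.4 − 2(38.42) = 22.56
  Q: 0 + 2(38.42) − 2(21.67) = 33.5
  P: 0 + 2(21.67) = 43.34
Total out = 99.4 lbmol/h; y_P = 43.34 / 99.4 = 0.436.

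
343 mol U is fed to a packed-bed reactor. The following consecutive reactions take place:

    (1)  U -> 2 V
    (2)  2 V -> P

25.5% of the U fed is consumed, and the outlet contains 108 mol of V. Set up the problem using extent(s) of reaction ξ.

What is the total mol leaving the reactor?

Conversion of U: U consumed = 1ξ₁ = 0.255 × 343 → ξ₁ = 87.47 mol.
V balance: n_V = 0 + 2ξ₁ − 2ξ₂ = 108 → ξ₂ = (2·87.47 − 108)/2 = 33.47 mol.
Outlet amounts (n = n₀ + Σ ν·ξ):
  U: 343 − 1(87.47) = 255.5
  V: 0 + 2(87.47) − 2(33.47) = 108
  P: 0 + 1(33.47) = 33.47
Total out = 255.5 + 108 + 33.47 = 397 mol.

397 mol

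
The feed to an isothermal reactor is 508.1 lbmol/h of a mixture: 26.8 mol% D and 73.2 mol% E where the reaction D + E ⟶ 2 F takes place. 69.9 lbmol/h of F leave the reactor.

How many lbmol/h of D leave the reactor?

For F: n = n₀ + 2ξ → 69.9 = 0 + 2ξ, giving ξ = 34.95 lbmol/h.
Outlet amounts (n = n₀ + ν ξ):
  D: 136.2 − 1(34.95) = 101.2
  E: 371.9 − 1(34.95) = 337
  F: 0 + 2(34.95) = 69.9

101 lbmol/h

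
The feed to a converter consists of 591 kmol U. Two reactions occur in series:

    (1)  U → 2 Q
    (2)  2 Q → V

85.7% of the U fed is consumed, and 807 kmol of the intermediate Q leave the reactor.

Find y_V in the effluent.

Conversion of U: U consumed = 1ξ₁ = 0.857 × 591 → ξ₁ = 506.5 kmol.
Q balance: n_Q = 0 + 2ξ₁ − 2ξ₂ = 807 → ξ₂ = (2·506.5 − 807)/2 = 103 kmol.
Outlet amounts (n = n₀ + Σ ν·ξ):
  U: 591 − 1(506.5) = 84.51
  Q: 0 + 2(506.5) − 2(103) = 807
  V: 0 + 1(103) = 103
Total out = 994.5 kmol; y_V = 103 / 994.5 = 0.1036.

0.104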